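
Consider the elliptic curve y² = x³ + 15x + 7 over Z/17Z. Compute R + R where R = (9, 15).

(7, 9)

tangent at (9, 15): λ = (3·9² + 15)/(2·15) ≡ 3/13. 13⁻¹ ≡ 4 (mod 17), so λ ≡ 3·4 ≡ 12.
  x = λ² - 9 - 9 = 144 - 18 ≡ 7; y = λ·(9 - 7) - 15 ≡ 9. → (7, 9)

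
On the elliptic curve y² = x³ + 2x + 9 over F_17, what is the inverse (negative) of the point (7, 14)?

-(7, 14) = (7, -14 mod 17) = (7, 3).

(7, 3)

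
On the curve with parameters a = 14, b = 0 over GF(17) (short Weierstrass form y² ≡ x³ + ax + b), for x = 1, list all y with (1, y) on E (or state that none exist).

x³ + 14x + 0 = 15 ≡ 15 (mod 17).
Square roots of 15 mod 17: 7 and 10 (since 7² = 49 ≡ 15).

7, 10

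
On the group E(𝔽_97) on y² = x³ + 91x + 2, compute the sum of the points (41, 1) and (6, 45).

(41, 1) + (6, 45). λ = (45 - 1)/(6 - 41) ≡ 44/62 mod 97. 62⁻¹ ≡ 36 (mod 97), so λ ≡ 32.
  x = λ² - 41 - 6 = 1024 - 47 ≡ 7; y = λ·(41 - 7) - 1 ≡ 20. → (7, 20)

(7, 20)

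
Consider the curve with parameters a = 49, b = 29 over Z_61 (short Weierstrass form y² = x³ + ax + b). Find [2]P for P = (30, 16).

tangent at (30, 16): λ = (3·30² + 49)/(2·16) ≡ 4/32. 32⁻¹ ≡ 21 (mod 61) since 32·21 = 672 ≡ 1, so λ ≡ 4·21 ≡ 23.
  x = λ² - 30 - 30 = 529 - 60 ≡ 42; y = λ·(30 - 42) - 16 ≡ 13. → (42, 13)

(42, 13)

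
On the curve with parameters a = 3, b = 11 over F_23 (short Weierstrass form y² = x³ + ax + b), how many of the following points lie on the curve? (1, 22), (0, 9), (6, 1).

(1, 22): 22² ≡ 1, rhs ≡ 15 → off.
(0, 9): 9² ≡ 12, rhs ≡ 11 → off.
(6, 1): 1² ≡ 1, rhs ≡ 15 → off.

0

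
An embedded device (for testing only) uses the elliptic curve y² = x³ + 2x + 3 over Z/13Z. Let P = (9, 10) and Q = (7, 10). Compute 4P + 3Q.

First 4P:
Repeated addition: build up to 4P.
2P: tangent at (9, 10): λ = (3·9² + 2)/(2·10) ≡ 11/7. 7⁻¹ ≡ 2 (mod 13), so λ ≡ 11·2 ≡ 9.
  x = λ² - 9 - 9 = 81 - 18 ≡ 11; y = λ·(9 - 11) - 10 ≡ 11. → (11, 11)
3P: (11, 11) + (9, 10). λ = (10 - 11)/(9 - 11) ≡ 12/11 mod 13. 11⁻¹ ≡ 6 (mod 13), so λ ≡ 7.
  x = λ² - 11 - 9 = 49 - 20 ≡ 3; y = λ·(11 - 3) - 11 ≡ 6. → (3, 6)
4P: (3, 6) + (9, 10). λ = (10 - 6)/(9 - 3) ≡ 4/6 mod 13. 6⁻¹ ≡ 11 (mod 13), so λ ≡ 5.
  x = λ² - 3 - 9 = 25 - 12 ≡ 0; y = λ·(3 - 0) - 6 ≡ 9. → (0, 9)
4P = (0, 9).
Next 3Q:
Repeated addition: build up to 3Q.
2Q: tangent at (7, 10): λ = (3·7² + 2)/(2·10) ≡ 6/7. 7⁻¹ ≡ 2 (mod 13), so λ ≡ 6·2 ≡ 12.
  x = λ² - 7 - 7 = 144 - 14 ≡ 0; y = λ·(7 - 0) - 10 ≡ 9. → (0, 9)
3Q: (0, 9) + (7, 10). λ = (10 - 9)/(7 - 0) ≡ 1/7 mod 13. 7⁻¹ ≡ 2 (mod 13) since 7·2 = 14 ≡ 1, so λ ≡ 2.
  x = λ² - 0 - 7 = 4 - 7 ≡ 10; y = λ·(0 - 10) - 9 ≡ 10. → (10, 10)
3Q = (10, 10).
Finally 4P + 3Q:
(0, 9) + (10, 10). λ = (10 - 9)/(10 - 0) ≡ 1/10 mod 13. 10⁻¹ ≡ 4 (mod 13), so λ ≡ 4.
  x = λ² - 0 - 10 = 16 - 10 ≡ 6; y = λ·(0 - 6) - 9 ≡ 6. → (6, 6)

(6, 6)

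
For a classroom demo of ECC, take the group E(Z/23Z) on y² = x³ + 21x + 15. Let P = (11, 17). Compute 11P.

(22, 4)

Repeated addition: build up to 11P.
2P: tangent at (11, 17): λ = (3·11² + 21)/(2·17) ≡ 16/11. 11⁻¹ ≡ 21 (mod 23), so λ ≡ 16·21 ≡ 14.
  x = λ² - 11 - 11 = 196 - 22 ≡ 13; y = λ·(11 - 13) - 17 ≡ 1. → (13, 1)
3P: (13, 1) + (11, 17). λ = (17 - 1)/(11 - 13) ≡ 16/21 mod 23. 21⁻¹ ≡ 11 (mod 23) since 21·11 = 231 ≡ 1, so λ ≡ 15.
  x = λ² - 13 - 11 = 225 - 24 ≡ 17; y = λ·(13 - 17) - 1 ≡ 8. → (17, 8)
4P: (17, 8) + (11, 17). λ = (17 - 8)/(11 - 17) ≡ 9/17 mod 23. 17⁻¹ ≡ 19 (mod 23), so λ ≡ 10.
  x = λ² - 17 - 11 = 100 - 28 ≡ 3; y = λ·(17 - 3) - 8 ≡ 17. → (3, 17)
5P: (3, 17) + (11, 17). λ = (17 - 17)/(11 - 3) ≡ 0/8 mod 23. 8⁻¹ ≡ 3 (mod 23) since 8·3 = 24 ≡ 1, so λ ≡ 0.
  x = λ² - 3 - 11 = 0 - 14 ≡ 9; y = λ·(3 - 9) - 17 ≡ 6. → (9, 6)
6P: (9, 6) + (11, 17). λ = (17 - 6)/(11 - 9) ≡ 11/2 mod 23. 2⁻¹ ≡ 12 (mod 23) since 2·12 = 24 ≡ 1, so λ ≡ 17.
  x = λ² - 9 - 11 = 289 - 20 ≡ 16; y = λ·(9 - 16) - 6 ≡ 13. → (16, 13)
7P: (16, 13) + (11, 17). λ = (17 - 13)/(11 - 16) ≡ 4/18 mod 23. 18⁻¹ ≡ 9 (mod 23), so λ ≡ 13.
  x = λ² - 16 - 11 = 169 - 27 ≡ 4; y = λ·(16 - 4) - 13 ≡ 5. → (4, 5)
8P: (4, 5) + (11, 17). λ = (17 - 5)/(11 - 4) ≡ 12/7 mod 23. 7⁻¹ ≡ 10 (mod 23), so λ ≡ 5.
  x = λ² - 4 - 11 = 25 - 15 ≡ 10; y = λ·(4 - 10) - 5 ≡ 11. → (10, 11)
9P: (10, 11) + (11, 17). λ = (17 - 11)/(11 - 10) ≡ 6/1 mod 23. 1⁻¹ ≡ 1 (mod 23) since 1·1 = 1 ≡ 1, so λ ≡ 6.
  x = λ² - 10 - 11 = 36 - 21 ≡ 15; y = λ·(10 - 15) - 11 ≡ 5. → (15, 5)
10P: (15, 5) + (11, 17). λ = (17 - 5)/(11 - 15) ≡ 12/19 mod 23. 19⁻¹ ≡ 17 (mod 23), so λ ≡ 20.
  x = λ² - 15 - 11 = 400 - 26 ≡ 6; y = λ·(15 - 6) - 5 ≡ 14. → (6, 14)
11P: (6, 14) + (11, 17). λ = (17 - 14)/(11 - 6) ≡ 3/5 mod 23. 5⁻¹ ≡ 14 (mod 23), so λ ≡ 19.
  x = λ² - 6 - 11 = 361 - 17 ≡ 22; y = λ·(6 - 22) - 14 ≡ 4. → (22, 4)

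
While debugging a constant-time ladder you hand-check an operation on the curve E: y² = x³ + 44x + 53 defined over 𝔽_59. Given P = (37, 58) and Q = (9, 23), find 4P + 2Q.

(32, 56)

First 4P:
Double-and-add on 4 = (100)₂. Start with P = (37, 58) for the leading 1-bit.
double: tangent at (37, 58): λ = (3·37² + 44)/(2·58) ≡ 21/57. 57⁻¹ ≡ 29 (mod 59) since 57·29 = 1653 ≡ 1, so λ ≡ 21·29 ≡ 19.
  x = λ² - 37 - 37 = 361 - 74 ≡ 51; y = λ·(37 - 51) - 58 ≡ 30. → (51, 30)
double: tangent at (51, 30): λ = (3·51² + 44)/(2·30) ≡ 0/1. 1⁻¹ ≡ 1 (mod 59), so λ ≡ 0·1 ≡ 0.
  x = λ² - 51 - 51 = 0 - 102 ≡ 16; y = λ·(51 - 16) - 30 ≡ 29. → (16, 29)
4P = (16, 29).
Next 2Q:
Repeated addition: build up to 2Q.
2Q: tangent at (9, 23): λ = (3·9² + 44)/(2·23) ≡ 51/46. 46⁻¹ ≡ 9 (mod 59) since 46·9 = 414 ≡ 1, so λ ≡ 51·9 ≡ 46.
  x = λ² - 9 - 9 = 2116 - 18 ≡ 33; y = λ·(9 - 33) - 23 ≡ 53. → (33, 53)
2Q = (33, 53).
Finally 4P + 2Q:
(16, 29) + (33, 53). λ = (53 - 29)/(33 - 16) ≡ 24/17 mod 59. 17⁻¹ ≡ 7 (mod 59), so λ ≡ 50.
  x = λ² - 16 - 33 = 2500 - 49 ≡ 32; y = λ·(16 - 32) - 29 ≡ 56. → (32, 56)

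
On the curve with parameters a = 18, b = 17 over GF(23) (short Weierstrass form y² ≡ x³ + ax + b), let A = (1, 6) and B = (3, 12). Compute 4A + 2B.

(18, 3)

First 4A:
Repeated addition: build up to 4A.
2A: tangent at (1, 6): λ = (3·1² + 18)/(2·6) ≡ 21/12. 12⁻¹ ≡ 2 (mod 23) since 12·2 = 24 ≡ 1, so λ ≡ 21·2 ≡ 19.
  x = λ² - 1 - 1 = 361 - 2 ≡ 14; y = λ·(1 - 14) - 6 ≡ 0. → (14, 0)
3A: (14, 0) + (1, 6). λ = (6 - 0)/(1 - 14) ≡ 6/10 mod 23. 10⁻¹ ≡ 7 (mod 23), so λ ≡ 19.
  x = λ² - 14 - 1 = 361 - 15 ≡ 1; y = λ·(14 - 1) - 0 ≡ 17. → (1, 17)
4A: (1, 17) + (1, 6): same x and y₁ ≡ -y₂, so the sum is O.
4A = O.
Next 2B:
Repeated addition: build up to 2B.
2B: tangent at (3, 12): λ = (3·3² + 18)/(2·12) ≡ 22/1. 1⁻¹ ≡ 1 (mod 23), so λ ≡ 22·1 ≡ 22.
  x = λ² - 3 - 3 = 484 - 6 ≡ 18; y = λ·(3 - 18) - 12 ≡ 3. → (18, 3)
2B = (18, 3).
Finally 4A + 2B:
O + (18, 3) = (18, 3) (identity).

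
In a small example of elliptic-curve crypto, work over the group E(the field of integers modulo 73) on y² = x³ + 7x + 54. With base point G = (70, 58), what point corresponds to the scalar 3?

(46, 29)

Repeated addition: build up to 3G.
2G: tangent at (70, 58): λ = (3·70² + 7)/(2·58) ≡ 34/43. 43⁻¹ ≡ 17 (mod 73), so λ ≡ 34·17 ≡ 67.
  x = λ² - 70 - 70 = 4489 - 140 ≡ 42; y = λ·(70 - 42) - 58 ≡ 66. → (42, 66)
3G: (42, 66) + (70, 58). λ = (58 - 66)/(70 - 42) ≡ 65/28 mod 73. 28⁻¹ ≡ 60 (mod 73), so λ ≡ 31.
  x = λ² - 42 - 70 = 961 - 112 ≡ 46; y = λ·(42 - 46) - 66 ≡ 29. → (46, 29)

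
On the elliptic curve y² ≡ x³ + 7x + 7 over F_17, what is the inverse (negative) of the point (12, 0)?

(12, 0)

-(12, 0) = (12, -0 mod 17) = (12, 0).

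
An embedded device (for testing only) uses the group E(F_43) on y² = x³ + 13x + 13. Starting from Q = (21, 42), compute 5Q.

(10, 5)

Double-and-add on 5 = (101)₂. Start with Q = (21, 42) for the leading 1-bit.
double: tangent at (21, 42): λ = (3·21² + 13)/(2·42) ≡ 3/41. 41⁻¹ ≡ 21 (mod 43) since 41·21 = 861 ≡ 1, so λ ≡ 3·21 ≡ 20.
  x = λ² - 21 - 21 = 400 - 42 ≡ 14; y = λ·(21 - 14) - 42 ≡ 12. → (14, 12)
double: tangent at (14, 12): λ = (3·14² + 13)/(2·12) ≡ 42/24. 24⁻¹ ≡ 9 (mod 43), so λ ≡ 42·9 ≡ 34.
  x = λ² - 14 - 14 = 1156 - 28 ≡ 10; y = λ·(14 - 10) - 12 ≡ 38. → (10, 38)
add Q: (10, 38) + (21, 42). λ = (42 - 38)/(21 - 10) ≡ 4/11 mod 43. 11⁻¹ ≡ 4 (mod 43), so λ ≡ 16.
  x = λ² - 10 - 21 = 256 - 31 ≡ 10; y = λ·(10 - 10) - 38 ≡ 5. → (10, 5)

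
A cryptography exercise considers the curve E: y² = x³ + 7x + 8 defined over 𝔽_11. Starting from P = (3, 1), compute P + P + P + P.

(4, 10)

Repeated addition: build up to 4P.
2P: tangent at (3, 1): λ = (3·3² + 7)/(2·1) ≡ 1/2. 2⁻¹ ≡ 6 (mod 11), so λ ≡ 1·6 ≡ 6.
  x = λ² - 3 - 3 = 36 - 6 ≡ 8; y = λ·(3 - 8) - 1 ≡ 2. → (8, 2)
3P: (8, 2) + (3, 1). λ = (1 - 2)/(3 - 8) ≡ 10/6 mod 11. 6⁻¹ ≡ 2 (mod 11) since 6·2 = 12 ≡ 1, so λ ≡ 9.
  x = λ² - 8 - 3 = 81 - 11 ≡ 4; y = λ·(8 - 4) - 2 ≡ 1. → (4, 1)
4P: (4, 1) + (3, 1). λ = (1 - 1)/(3 - 4) ≡ 0/10 mod 11. 10⁻¹ ≡ 10 (mod 11), so λ ≡ 0.
  x = λ² - 4 - 3 = 0 - 7 ≡ 4; y = λ·(4 - 4) - 1 ≡ 10. → (4, 10)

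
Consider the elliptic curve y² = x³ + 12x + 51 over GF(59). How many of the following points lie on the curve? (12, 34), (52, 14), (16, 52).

(12, 34): 34² ≡ 35, rhs ≡ 35 → on.
(52, 14): 14² ≡ 19, rhs ≡ 37 → off.
(16, 52): 52² ≡ 49, rhs ≡ 32 → off.

1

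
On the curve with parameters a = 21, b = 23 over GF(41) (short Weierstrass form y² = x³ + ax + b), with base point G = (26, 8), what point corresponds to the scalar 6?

O

Double-and-add on 6 = (110)₂. Start with G = (26, 8) for the leading 1-bit.
double: tangent at (26, 8): λ = (3·26² + 21)/(2·8) ≡ 40/16. 16⁻¹ ≡ 18 (mod 41) since 16·18 = 288 ≡ 1, so λ ≡ 40·18 ≡ 23.
  x = λ² - 26 - 26 = 529 - 52 ≡ 26; y = λ·(26 - 26) - 8 ≡ 33. → (26, 33)
add G: (26, 33) + (26, 8): same x and y₁ ≡ -y₂, so the sum is ∞.
double: ∞ + ∞ = ∞ (identity).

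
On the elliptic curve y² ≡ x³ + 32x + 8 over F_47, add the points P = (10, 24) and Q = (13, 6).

(13, 41)

(10, 24) + (13, 6). λ = (6 - 24)/(13 - 10) ≡ 29/3 mod 47. 3⁻¹ ≡ 16 (mod 47) since 3·16 = 48 ≡ 1, so λ ≡ 41.
  x = λ² - 10 - 13 = 1681 - 23 ≡ 13; y = λ·(10 - 13) - 24 ≡ 41. → (13, 41)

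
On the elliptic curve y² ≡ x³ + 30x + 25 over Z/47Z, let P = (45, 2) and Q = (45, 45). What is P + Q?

The two points share x = 45 and their y-coordinates satisfy 2 + 45 ≡ 0 (mod 47), so they are inverses. Their sum is O.

O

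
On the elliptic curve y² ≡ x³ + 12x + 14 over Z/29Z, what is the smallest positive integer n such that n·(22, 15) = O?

7

2P: tangent at (22, 15): λ = (3·22² + 12)/(2·15) ≡ 14/1. 1⁻¹ ≡ 1 (mod 29) since 1·1 = 1 ≡ 1, so λ ≡ 14·1 ≡ 14.
  x = λ² - 22 - 22 = 196 - 44 ≡ 7; y = λ·(22 - 7) - 15 ≡ 21. → (7, 21)
3P: (7, 21) + (22, 15). λ = (15 - 21)/(22 - 7) ≡ 23/15 mod 29. 15⁻¹ ≡ 2 (mod 29), so λ ≡ 17.
  x = λ² - 7 - 22 = 289 - 29 ≡ 28; y = λ·(7 - 28) - 21 ≡ 28. → (28, 28)
4P: (28, 28) + (22, 15). λ = (15 - 28)/(22 - 28) ≡ 16/23 mod 29. 23⁻¹ ≡ 24 (mod 29), so λ ≡ 7.
  x = λ² - 28 - 22 = 49 - 50 ≡ 28; y = λ·(28 - 28) - 28 ≡ 1. → (28, 1)
5P: (28, 1) + (22, 15). λ = (15 - 1)/(22 - 28) ≡ 14/23 mod 29. 23⁻¹ ≡ 24 (mod 29), so λ ≡ 17.
  x = λ² - 28 - 22 = 289 - 50 ≡ 7; y = λ·(28 - 7) - 1 ≡ 8. → (7, 8)
6P: (7, 8) + (22, 15). λ = (15 - 8)/(22 - 7) ≡ 7/15 mod 29. 15⁻¹ ≡ 2 (mod 29) since 15·2 = 30 ≡ 1, so λ ≡ 14.
  x = λ² - 7 - 22 = 196 - 29 ≡ 22; y = λ·(7 - 22) - 8 ≡ 14. → (22, 14)
7P: (22, 14) + (22, 15): same x and y₁ ≡ -y₂, so the sum is O.
7P = O, so the order is 7.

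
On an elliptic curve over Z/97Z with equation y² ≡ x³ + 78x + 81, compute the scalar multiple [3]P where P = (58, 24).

Repeated addition: build up to 3P.
2P: tangent at (58, 24): λ = (3·58² + 78)/(2·24) ≡ 82/48. 48⁻¹ ≡ 95 (mod 97), so λ ≡ 82·95 ≡ 30.
  x = λ² - 58 - 58 = 900 - 116 ≡ 8; y = λ·(58 - 8) - 24 ≡ 21. → (8, 21)
3P: (8, 21) + (58, 24). λ = (24 - 21)/(58 - 8) ≡ 3/50 mod 97. 50⁻¹ ≡ 33 (mod 97) since 50·33 = 1650 ≡ 1, so λ ≡ 2.
  x = λ² - 8 - 58 = 4 - 66 ≡ 35; y = λ·(8 - 35) - 21 ≡ 22. → (35, 22)

(35, 22)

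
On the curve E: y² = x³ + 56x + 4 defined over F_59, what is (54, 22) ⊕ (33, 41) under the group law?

(54, 22) + (33, 41). λ = (41 - 22)/(33 - 54) ≡ 19/38 mod 59. 38⁻¹ ≡ 14 (mod 59), so λ ≡ 30.
  x = λ² - 54 - 33 = 900 - 87 ≡ 46; y = λ·(54 - 46) - 22 ≡ 41. → (46, 41)

(46, 41)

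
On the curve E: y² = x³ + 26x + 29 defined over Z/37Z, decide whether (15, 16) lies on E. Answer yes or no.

y² = 16² ≡ 34; x³ + 26x + 29 = 3794 ≡ 20 (mod 37). 34 ≠ 20.

no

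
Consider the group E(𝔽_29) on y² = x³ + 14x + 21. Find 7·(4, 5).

Write Q = (4, 5).
Repeated addition: build up to 7Q.
2Q: tangent at (4, 5): λ = (3·4² + 14)/(2·5) ≡ 4/10. 10⁻¹ ≡ 3 (mod 29), so λ ≡ 4·3 ≡ 12.
  x = λ² - 4 - 4 = 144 - 8 ≡ 20; y = λ·(4 - 20) - 5 ≡ 6. → (20, 6)
3Q: (20, 6) + (4, 5). λ = (5 - 6)/(4 - 20) ≡ 28/13 mod 29. 13⁻¹ ≡ 9 (mod 29) since 13·9 = 117 ≡ 1, so λ ≡ 20.
  x = λ² - 20 - 4 = 400 - 24 ≡ 28; y = λ·(20 - 28) - 6 ≡ 8. → (28, 8)
4Q: (28, 8) + (4, 5). λ = (5 - 8)/(4 - 28) ≡ 26/5 mod 29. 5⁻¹ ≡ 6 (mod 29) since 5·6 = 30 ≡ 1, so λ ≡ 11.
  x = λ² - 28 - 4 = 121 - 32 ≡ 2; y = λ·(28 - 2) - 8 ≡ 17. → (2, 17)
5Q: (2, 17) + (4, 5). λ = (5 - 17)/(4 - 2) ≡ 17/2 mod 29. 2⁻¹ ≡ 15 (mod 29), so λ ≡ 23.
  x = λ² - 2 - 4 = 529 - 6 ≡ 1; y = λ·(2 - 1) - 17 ≡ 6. → (1, 6)
6Q: (1, 6) + (4, 5). λ = (5 - 6)/(4 - 1) ≡ 28/3 mod 29. 3⁻¹ ≡ 10 (mod 29), so λ ≡ 19.
  x = λ² - 1 - 4 = 361 - 5 ≡ 8; y = λ·(1 - 8) - 6 ≡ 6. → (8, 6)
7Q: (8, 6) + (4, 5). λ = (5 - 6)/(4 - 8) ≡ 28/25 mod 29. 25⁻¹ ≡ 7 (mod 29) since 25·7 = 175 ≡ 1, so λ ≡ 22.
  x = λ² - 8 - 4 = 484 - 12 ≡ 8; y = λ·(8 - 8) - 6 ≡ 23. → (8, 23)

(8, 23)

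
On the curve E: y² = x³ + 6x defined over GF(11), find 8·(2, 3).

(5, 10)

Write Q = (2, 3).
Double-and-add on 8 = (1000)₂. Start with Q = (2, 3) for the leading 1-bit.
double: tangent at (2, 3): λ = (3·2² + 6)/(2·3) ≡ 7/6. 6⁻¹ ≡ 2 (mod 11), so λ ≡ 7·2 ≡ 3.
  x = λ² - 2 - 2 = 9 - 4 ≡ 5; y = λ·(2 - 5) - 3 ≡ 10. → (5, 10)
double: tangent at (5, 10): λ = (3·5² + 6)/(2·10) ≡ 4/9. 9⁻¹ ≡ 5 (mod 11), so λ ≡ 4·5 ≡ 9.
  x = λ² - 5 - 5 = 81 - 10 ≡ 5; y = λ·(5 - 5) - 10 ≡ 1. → (5, 1)
double: tangent at (5, 1): λ = (3·5² + 6)/(2·1) ≡ 4/2. 2⁻¹ ≡ 6 (mod 11), so λ ≡ 4·6 ≡ 2.
  x = λ² - 5 - 5 = 4 - 10 ≡ 5; y = λ·(5 - 5) - 1 ≡ 10. → (5, 10)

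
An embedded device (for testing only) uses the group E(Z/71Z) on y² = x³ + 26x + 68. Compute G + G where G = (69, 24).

(58, 35)

tangent at (69, 24): λ = (3·69² + 26)/(2·24) ≡ 38/48. 48⁻¹ ≡ 37 (mod 71), so λ ≡ 38·37 ≡ 57.
  x = λ² - 69 - 69 = 3249 - 138 ≡ 58; y = λ·(69 - 58) - 24 ≡ 35. → (58, 35)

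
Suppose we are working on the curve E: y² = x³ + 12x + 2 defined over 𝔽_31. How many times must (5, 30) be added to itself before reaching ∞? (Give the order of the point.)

6

2P: tangent at (5, 30): λ = (3·5² + 12)/(2·30) ≡ 25/29. 29⁻¹ ≡ 15 (mod 31), so λ ≡ 25·15 ≡ 3.
  x = λ² - 5 - 5 = 9 - 10 ≡ 30; y = λ·(5 - 30) - 30 ≡ 19. → (30, 19)
3P: (30, 19) + (5, 30). λ = (30 - 19)/(5 - 30) ≡ 11/6 mod 31. 6⁻¹ ≡ 26 (mod 31) since 6·26 = 156 ≡ 1, so λ ≡ 7.
  x = λ² - 30 - 5 = 49 - 35 ≡ 14; y = λ·(30 - 14) - 19 ≡ 0. → (14, 0)
4P: (14, 0) + (5, 30). λ = (30 - 0)/(5 - 14) ≡ 30/22 mod 31. 22⁻¹ ≡ 24 (mod 31), so λ ≡ 7.
  x = λ² - 14 - 5 = 49 - 19 ≡ 30; y = λ·(14 - 30) - 0 ≡ 12. → (30, 12)
5P: (30, 12) + (5, 30). λ = (30 - 12)/(5 - 30) ≡ 18/6 mod 31. 6⁻¹ ≡ 26 (mod 31), so λ ≡ 3.
  x = λ² - 30 - 5 = 9 - 35 ≡ 5; y = λ·(30 - 5) - 12 ≡ 1. → (5, 1)
6P: (5, 1) + (5, 30): same x and y₁ ≡ -y₂, so the sum is ∞.
6P = ∞, so the order is 6.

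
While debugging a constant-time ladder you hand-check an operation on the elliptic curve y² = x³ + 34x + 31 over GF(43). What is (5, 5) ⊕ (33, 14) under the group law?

(26, 42)

(5, 5) + (33, 14). λ = (14 - 5)/(33 - 5) ≡ 9/28 mod 43. 28⁻¹ ≡ 20 (mod 43) since 28·20 = 560 ≡ 1, so λ ≡ 8.
  x = λ² - 5 - 33 = 64 - 38 ≡ 26; y = λ·(5 - 26) - 5 ≡ 42. → (26, 42)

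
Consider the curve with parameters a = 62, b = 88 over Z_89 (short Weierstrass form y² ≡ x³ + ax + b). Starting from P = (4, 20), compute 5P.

Repeated addition: build up to 5P.
2P: tangent at (4, 20): λ = (3·4² + 62)/(2·20) ≡ 21/40. 40⁻¹ ≡ 69 (mod 89), so λ ≡ 21·69 ≡ 25.
  x = λ² - 4 - 4 = 625 - 8 ≡ 83; y = λ·(4 - 83) - 20 ≡ 52. → (83, 52)
3P: (83, 52) + (4, 20). λ = (20 - 52)/(4 - 83) ≡ 57/10 mod 89. 10⁻¹ ≡ 9 (mod 89) since 10·9 = 90 ≡ 1, so λ ≡ 68.
  x = λ² - 83 - 4 = 4624 - 87 ≡ 87; y = λ·(83 - 87) - 52 ≡ 32. → (87, 32)
4P: (87, 32) + (4, 20). λ = (20 - 32)/(4 - 87) ≡ 77/6 mod 89. 6⁻¹ ≡ 15 (mod 89) since 6·15 = 90 ≡ 1, so λ ≡ 87.
  x = λ² - 87 - 4 = 7569 - 91 ≡ 2; y = λ·(87 - 2) - 32 ≡ 65. → (2, 65)
5P: (2, 65) + (4, 20). λ = (20 - 65)/(4 - 2) ≡ 44/2 mod 89. 2⁻¹ ≡ 45 (mod 89) since 2·45 = 90 ≡ 1, so λ ≡ 22.
  x = λ² - 2 - 4 = 484 - 6 ≡ 33; y = λ·(2 - 33) - 65 ≡ 54. → (33, 54)

(33, 54)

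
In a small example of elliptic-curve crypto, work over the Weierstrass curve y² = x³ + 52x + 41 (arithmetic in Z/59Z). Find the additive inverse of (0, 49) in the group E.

-(0, 49) = (0, -49 mod 59) = (0, 10).

(0, 10)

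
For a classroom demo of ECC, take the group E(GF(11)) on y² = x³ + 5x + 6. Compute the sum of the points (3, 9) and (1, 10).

(10, 0)

(3, 9) + (1, 10). λ = (10 - 9)/(1 - 3) ≡ 1/9 mod 11. 9⁻¹ ≡ 5 (mod 11), so λ ≡ 5.
  x = λ² - 3 - 1 = 25 - 4 ≡ 10; y = λ·(3 - 10) - 9 ≡ 0. → (10, 0)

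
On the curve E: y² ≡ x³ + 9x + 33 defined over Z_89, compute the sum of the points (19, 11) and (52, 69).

(19, 11) + (52, 69). λ = (69 - 11)/(52 - 19) ≡ 58/33 mod 89. 33⁻¹ ≡ 27 (mod 89) since 33·27 = 891 ≡ 1, so λ ≡ 53.
  x = λ² - 19 - 52 = 2809 - 71 ≡ 68; y = λ·(19 - 68) - 11 ≡ 62. → (68, 62)

(68, 62)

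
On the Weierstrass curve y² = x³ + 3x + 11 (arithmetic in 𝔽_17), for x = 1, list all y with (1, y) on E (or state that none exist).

7, 10

x³ + 3x + 11 = 15 ≡ 15 (mod 17).
Square roots of 15 mod 17: 7 and 10 (since 7² = 49 ≡ 15).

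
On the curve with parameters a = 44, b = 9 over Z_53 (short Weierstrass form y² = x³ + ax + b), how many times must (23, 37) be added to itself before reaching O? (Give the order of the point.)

2P: tangent at (23, 37): λ = (3·23² + 44)/(2·37) ≡ 41/21. 21⁻¹ ≡ 48 (mod 53), so λ ≡ 41·48 ≡ 7.
  x = λ² - 23 - 23 = 49 - 46 ≡ 3; y = λ·(23 - 3) - 37 ≡ 50. → (3, 50)
3P: (3, 50) + (23, 37). λ = (37 - 50)/(23 - 3) ≡ 40/20 mod 53. 20⁻¹ ≡ 8 (mod 53), so λ ≡ 2.
  x = λ² - 3 - 23 = 4 - 26 ≡ 31; y = λ·(3 - 31) - 50 ≡ 0. → (31, 0)
4P: (31, 0) + (23, 37). λ = (37 - 0)/(23 - 31) ≡ 37/45 mod 53. 45⁻¹ ≡ 33 (mod 53) since 45·33 = 1485 ≡ 1, so λ ≡ 2.
  x = λ² - 31 - 23 = 4 - 54 ≡ 3; y = λ·(31 - 3) - 0 ≡ 3. → (3, 3)
5P: (3, 3) + (23, 37). λ = (37 - 3)/(23 - 3) ≡ 34/20 mod 53. 20⁻¹ ≡ 8 (mod 53) since 20·8 = 160 ≡ 1, so λ ≡ 7.
  x = λ² - 3 - 23 = 49 - 26 ≡ 23; y = λ·(3 - 23) - 3 ≡ 16. → (23, 16)
6P: (23, 16) + (23, 37): same x and y₁ ≡ -y₂, so the sum is O.
6P = O, so the order is 6.

6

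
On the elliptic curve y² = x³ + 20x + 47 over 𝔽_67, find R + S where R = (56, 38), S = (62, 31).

(49, 32)

(56, 38) + (62, 31). λ = (31 - 38)/(62 - 56) ≡ 60/6 mod 67. 6⁻¹ ≡ 56 (mod 67), so λ ≡ 10.
  x = λ² - 56 - 62 = 100 - 118 ≡ 49; y = λ·(56 - 49) - 38 ≡ 32. → (49, 32)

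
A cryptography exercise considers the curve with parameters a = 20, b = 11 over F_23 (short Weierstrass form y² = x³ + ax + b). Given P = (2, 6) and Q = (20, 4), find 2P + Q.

First 2P:
Repeated addition: build up to 2P.
2P: tangent at (2, 6): λ = (3·2² + 20)/(2·6) ≡ 9/12. 12⁻¹ ≡ 2 (mod 23), so λ ≡ 9·2 ≡ 18.
  x = λ² - 2 - 2 = 324 - 4 ≡ 21; y = λ·(2 - 21) - 6 ≡ 20. → (21, 20)
2P = (21, 20).
Finally 2P + Q:
(21, 20) + (20, 4). λ = (4 - 20)/(20 - 21) ≡ 7/22 mod 23. 22⁻¹ ≡ 22 (mod 23), so λ ≡ 16.
  x = λ² - 21 - 20 = 256 - 41 ≡ 8; y = λ·(21 - 8) - 20 ≡ 4. → (8, 4)

(8, 4)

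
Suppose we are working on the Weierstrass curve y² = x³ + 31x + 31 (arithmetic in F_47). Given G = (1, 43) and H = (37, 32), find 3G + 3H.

(37, 15)

First 3G:
Repeated addition: build up to 3G.
2G: tangent at (1, 43): λ = (3·1² + 31)/(2·43) ≡ 34/39. 39⁻¹ ≡ 41 (mod 47) since 39·41 = 1599 ≡ 1, so λ ≡ 34·41 ≡ 31.
  x = λ² - 1 - 1 = 961 - 2 ≡ 19; y = λ·(1 - 19) - 43 ≡ 10. → (19, 10)
3G: (19, 10) + (1, 43). λ = (43 - 10)/(1 - 19) ≡ 33/29 mod 47. 29⁻¹ ≡ 13 (mod 47), so λ ≡ 6.
  x = λ² - 19 - 1 = 36 - 20 ≡ 16; y = λ·(19 - 16) - 10 ≡ 8. → (16, 8)
3G = (16, 8).
Next 3H:
Repeated addition: build up to 3H.
2H: tangent at (37, 32): λ = (3·37² + 31)/(2·32) ≡ 2/17. 17⁻¹ ≡ 36 (mod 47), so λ ≡ 2·36 ≡ 25.
  x = λ² - 37 - 37 = 625 - 74 ≡ 34; y = λ·(37 - 34) - 32 ≡ 43. → (34, 43)
3H: (34, 43) + (37, 32). λ = (32 - 43)/(37 - 34) ≡ 36/3 mod 47. 3⁻¹ ≡ 16 (mod 47), so λ ≡ 12.
  x = λ² - 34 - 37 = 144 - 71 ≡ 26; y = λ·(34 - 26) - 43 ≡ 6. → (26, 6)
3H = (26, 6).
Finally 3G + 3H:
(16, 8) + (26, 6). λ = (6 - 8)/(26 - 16) ≡ 45/10 mod 47. 10⁻¹ ≡ 33 (mod 47) since 10·33 = 330 ≡ 1, so λ ≡ 28.
  x = λ² - 16 - 26 = 784 - 42 ≡ 37; y = λ·(16 - 37) - 8 ≡ 15. → (37, 15)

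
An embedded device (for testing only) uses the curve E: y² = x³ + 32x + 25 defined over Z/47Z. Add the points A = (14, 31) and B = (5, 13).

(32, 27)

(14, 31) + (5, 13). λ = (13 - 31)/(5 - 14) ≡ 29/38 mod 47. 38⁻¹ ≡ 26 (mod 47) since 38·26 = 988 ≡ 1, so λ ≡ 2.
  x = λ² - 14 - 5 = 4 - 19 ≡ 32; y = λ·(14 - 32) - 31 ≡ 27. → (32, 27)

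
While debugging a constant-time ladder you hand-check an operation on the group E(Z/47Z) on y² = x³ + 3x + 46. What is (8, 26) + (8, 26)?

tangent at (8, 26): λ = (3·8² + 3)/(2·26) ≡ 7/5. 5⁻¹ ≡ 19 (mod 47) since 5·19 = 95 ≡ 1, so λ ≡ 7·19 ≡ 39.
  x = λ² - 8 - 8 = 1521 - 16 ≡ 1; y = λ·(8 - 1) - 26 ≡ 12. → (1, 12)

(1, 12)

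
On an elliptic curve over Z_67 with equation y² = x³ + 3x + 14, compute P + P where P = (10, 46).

(57, 49)

tangent at (10, 46): λ = (3·10² + 3)/(2·46) ≡ 35/25. 25⁻¹ ≡ 59 (mod 67) since 25·59 = 1475 ≡ 1, so λ ≡ 35·59 ≡ 55.
  x = λ² - 10 - 10 = 3025 - 20 ≡ 57; y = λ·(10 - 57) - 46 ≡ 49. → (57, 49)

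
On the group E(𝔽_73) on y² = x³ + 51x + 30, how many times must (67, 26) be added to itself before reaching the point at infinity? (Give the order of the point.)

10

2P: tangent at (67, 26): λ = (3·67² + 51)/(2·26) ≡ 13/52. 52⁻¹ ≡ 66 (mod 73), so λ ≡ 13·66 ≡ 55.
  x = λ² - 67 - 67 = 3025 - 134 ≡ 44; y = λ·(67 - 44) - 26 ≡ 71. → (44, 71)
3P: (44, 71) + (67, 26). λ = (26 - 71)/(67 - 44) ≡ 28/23 mod 73. 23⁻¹ ≡ 54 (mod 73), so λ ≡ 52.
  x = λ² - 44 - 67 = 2704 - 111 ≡ 38; y = λ·(44 - 38) - 71 ≡ 22. → (38, 22)
4P: (38, 22) + (67, 26). λ = (26 - 22)/(67 - 38) ≡ 4/29 mod 73. 29⁻¹ ≡ 68 (mod 73), so λ ≡ 53.
  x = λ² - 38 - 67 = 2809 - 105 ≡ 3; y = λ·(38 - 3) - 22 ≡ 8. → (3, 8)
5P: (3, 8) + (67, 26). λ = (26 - 8)/(67 - 3) ≡ 18/64 mod 73. 64⁻¹ ≡ 8 (mod 73), so λ ≡ 71.
  x = λ² - 3 - 67 = 5041 - 70 ≡ 7; y = λ·(3 - 7) - 8 ≡ 0. → (7, 0)
6P: (7, 0) + (67, 26). λ = (26 - 0)/(67 - 7) ≡ 26/60 mod 73. 60⁻¹ ≡ 28 (mod 73), so λ ≡ 71.
  x = λ² - 7 - 67 = 5041 - 74 ≡ 3; y = λ·(7 - 3) - 0 ≡ 65. → (3, 65)
7P: (3, 65) + (67, 26). λ = (26 - 65)/(67 - 3) ≡ 34/64 mod 73. 64⁻¹ ≡ 8 (mod 73), so λ ≡ 53.
  x = λ² - 3 - 67 = 2809 - 70 ≡ 38; y = λ·(3 - 38) - 65 ≡ 51. → (38, 51)
8P: (38, 51) + (67, 26). λ = (26 - 51)/(67 - 38) ≡ 48/29 mod 73. 29⁻¹ ≡ 68 (mod 73), so λ ≡ 52.
  x = λ² - 38 - 67 = 2704 - 105 ≡ 44; y = λ·(38 - 44) - 51 ≡ 2. → (44, 2)
9P: (44, 2) + (67, 26). λ = (26 - 2)/(67 - 44) ≡ 24/23 mod 73. 23⁻¹ ≡ 54 (mod 73) since 23·54 = 1242 ≡ 1, so λ ≡ 55.
  x = λ² - 44 - 67 = 3025 - 111 ≡ 67; y = λ·(44 - 67) - 2 ≡ 47. → (67, 47)
10P: (67, 47) + (67, 26): same x and y₁ ≡ -y₂, so the sum is the point at infinity.
10P = the point at infinity, so the order is 10.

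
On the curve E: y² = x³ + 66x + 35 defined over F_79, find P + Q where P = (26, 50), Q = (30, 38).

(26, 50) + (30, 38). λ = (38 - 50)/(30 - 26) ≡ 67/4 mod 79. 4⁻¹ ≡ 20 (mod 79) since 4·20 = 80 ≡ 1, so λ ≡ 76.
  x = λ² - 26 - 30 = 5776 - 56 ≡ 32; y = λ·(26 - 32) - 50 ≡ 47. → (32, 47)

(32, 47)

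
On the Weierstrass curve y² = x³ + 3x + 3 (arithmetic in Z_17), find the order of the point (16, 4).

2P: tangent at (16, 4): λ = (3·16² + 3)/(2·4) ≡ 6/8. 8⁻¹ ≡ 15 (mod 17), so λ ≡ 6·15 ≡ 5.
  x = λ² - 16 - 16 = 25 - 32 ≡ 10; y = λ·(16 - 10) - 4 ≡ 9. → (10, 9)
3P: (10, 9) + (16, 4). λ = (4 - 9)/(16 - 10) ≡ 12/6 mod 17. 6⁻¹ ≡ 3 (mod 17), so λ ≡ 2.
  x = λ² - 10 - 16 = 4 - 26 ≡ 12; y = λ·(10 - 12) - 9 ≡ 4. → (12, 4)
4P: (12, 4) + (16, 4). λ = (4 - 4)/(16 - 12) ≡ 0/4 mod 17. 4⁻¹ ≡ 13 (mod 17), so λ ≡ 0.
  x = λ² - 12 - 16 = 0 - 28 ≡ 6; y = λ·(12 - 6) - 4 ≡ 13. → (6, 13)
5P: (6, 13) + (16, 4). λ = (4 - 13)/(16 - 6) ≡ 8/10 mod 17. 10⁻¹ ≡ 12 (mod 17), so λ ≡ 11.
  x = λ² - 6 - 16 = 121 - 22 ≡ 14; y = λ·(6 - 14) - 13 ≡ 1. → (14, 1)
6P: (14, 1) + (16, 4). λ = (4 - 1)/(16 - 14) ≡ 3/2 mod 17. 2⁻¹ ≡ 9 (mod 17), so λ ≡ 10.
  x = λ² - 14 - 16 = 100 - 30 ≡ 2; y = λ·(14 - 2) - 1 ≡ 0. → (2, 0)
7P: (2, 0) + (16, 4). λ = (4 - 0)/(16 - 2) ≡ 4/14 mod 17. 14⁻¹ ≡ 11 (mod 17), so λ ≡ 10.
  x = λ² - 2 - 16 = 100 - 18 ≡ 14; y = λ·(2 - 14) - 0 ≡ 16. → (14, 16)
8P: (14, 16) + (16, 4). λ = (4 - 16)/(16 - 14) ≡ 5/2 mod 17. 2⁻¹ ≡ 9 (mod 17) since 2·9 = 18 ≡ 1, so λ ≡ 11.
  x = λ² - 14 - 16 = 121 - 30 ≡ 6; y = λ·(14 - 6) - 16 ≡ 4. → (6, 4)
9P: (6, 4) + (16, 4). λ = (4 - 4)/(16 - 6) ≡ 0/10 mod 17. 10⁻¹ ≡ 12 (mod 17) since 10·12 = 120 ≡ 1, so λ ≡ 0.
  x = λ² - 6 - 16 = 0 - 22 ≡ 12; y = λ·(6 - 12) - 4 ≡ 13. → (12, 13)
10P: (12, 13) + (16, 4). λ = (4 - 13)/(16 - 12) ≡ 8/4 mod 17. 4⁻¹ ≡ 13 (mod 17) since 4·13 = 52 ≡ 1, so λ ≡ 2.
  x = λ² - 12 - 16 = 4 - 28 ≡ 10; y = λ·(12 - 10) - 13 ≡ 8. → (10, 8)
11P: (10, 8) + (16, 4). λ = (4 - 8)/(16 - 10) ≡ 13/6 mod 17. 6⁻¹ ≡ 3 (mod 17) since 6·3 = 18 ≡ 1, so λ ≡ 5.
  x = λ² - 10 - 16 = 25 - 26 ≡ 16; y = λ·(10 - 16) - 8 ≡ 13. → (16, 13)
12P: (16, 13) + (16, 4): same x and y₁ ≡ -y₂, so the sum is O.
12P = O, so the order is 12.

12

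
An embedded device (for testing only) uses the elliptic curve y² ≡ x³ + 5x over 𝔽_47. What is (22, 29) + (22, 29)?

tangent at (22, 29): λ = (3·22² + 5)/(2·29) ≡ 0/11. 11⁻¹ ≡ 30 (mod 47), so λ ≡ 0·30 ≡ 0.
  x = λ² - 22 - 22 = 0 - 44 ≡ 3; y = λ·(22 - 3) - 29 ≡ 18. → (3, 18)

(3, 18)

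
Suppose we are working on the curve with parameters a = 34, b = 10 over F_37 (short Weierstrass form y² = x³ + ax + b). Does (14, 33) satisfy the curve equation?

no

y² = 33² ≡ 16; x³ + 34x + 10 = 3230 ≡ 11 (mod 37). 16 ≠ 11.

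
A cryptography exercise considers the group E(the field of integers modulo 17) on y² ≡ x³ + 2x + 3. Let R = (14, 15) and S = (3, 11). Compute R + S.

(14, 15) + (3, 11). λ = (11 - 15)/(3 - 14) ≡ 13/6 mod 17. 6⁻¹ ≡ 3 (mod 17) since 6·3 = 18 ≡ 1, so λ ≡ 5.
  x = λ² - 14 - 3 = 25 - 17 ≡ 8; y = λ·(14 - 8) - 15 ≡ 15. → (8, 15)

(8, 15)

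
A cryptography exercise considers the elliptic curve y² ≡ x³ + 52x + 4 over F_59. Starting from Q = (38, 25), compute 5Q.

(18, 39)

Double-and-add on 5 = (101)₂. Start with Q = (38, 25) for the leading 1-bit.
double: tangent at (38, 25): λ = (3·38² + 52)/(2·25) ≡ 18/50. 50⁻¹ ≡ 13 (mod 59), so λ ≡ 18·13 ≡ 57.
  x = λ² - 38 - 38 = 3249 - 76 ≡ 46; y = λ·(38 - 46) - 25 ≡ 50. → (46, 50)
double: tangent at (46, 50): λ = (3·46² + 52)/(2·50) ≡ 28/41. 41⁻¹ ≡ 36 (mod 59) since 41·36 = 1476 ≡ 1, so λ ≡ 28·36 ≡ 5.
  x = λ² - 46 - 46 = 25 - 92 ≡ 51; y = λ·(46 - 51) - 50 ≡ 43. → (51, 43)
add Q: (51, 43) + (38, 25). λ = (25 - 43)/(38 - 51) ≡ 41/46 mod 59. 46⁻¹ ≡ 9 (mod 59), so λ ≡ 15.
  x = λ² - 51 - 38 = 225 - 89 ≡ 18; y = λ·(51 - 18) - 43 ≡ 39. → (18, 39)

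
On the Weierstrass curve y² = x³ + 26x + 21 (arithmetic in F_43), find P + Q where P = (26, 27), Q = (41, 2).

(17, 1)

(26, 27) + (41, 2). λ = (2 - 27)/(41 - 26) ≡ 18/15 mod 43. 15⁻¹ ≡ 23 (mod 43), so λ ≡ 27.
  x = λ² - 26 - 41 = 729 - 67 ≡ 17; y = λ·(26 - 17) - 27 ≡ 1. → (17, 1)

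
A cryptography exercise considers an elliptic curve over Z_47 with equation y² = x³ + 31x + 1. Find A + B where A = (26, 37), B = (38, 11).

(36, 16)

(26, 37) + (38, 11). λ = (11 - 37)/(38 - 26) ≡ 21/12 mod 47. 12⁻¹ ≡ 4 (mod 47) since 12·4 = 48 ≡ 1, so λ ≡ 37.
  x = λ² - 26 - 38 = 1369 - 64 ≡ 36; y = λ·(26 - 36) - 37 ≡ 16. → (36, 16)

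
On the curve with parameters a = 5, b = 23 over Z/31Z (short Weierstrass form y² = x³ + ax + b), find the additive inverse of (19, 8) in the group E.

-(19, 8) = (19, -8 mod 31) = (19, 23).

(19, 23)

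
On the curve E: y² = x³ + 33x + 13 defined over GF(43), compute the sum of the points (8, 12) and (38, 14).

(10, 28)

(8, 12) + (38, 14). λ = (14 - 12)/(38 - 8) ≡ 2/30 mod 43. 30⁻¹ ≡ 33 (mod 43), so λ ≡ 23.
  x = λ² - 8 - 38 = 529 - 46 ≡ 10; y = λ·(8 - 10) - 12 ≡ 28. → (10, 28)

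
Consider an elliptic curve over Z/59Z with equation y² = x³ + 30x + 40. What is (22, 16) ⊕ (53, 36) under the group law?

(11, 52)

(22, 16) + (53, 36). λ = (36 - 16)/(53 - 22) ≡ 20/31 mod 59. 31⁻¹ ≡ 40 (mod 59), so λ ≡ 33.
  x = λ² - 22 - 53 = 1089 - 75 ≡ 11; y = λ·(22 - 11) - 16 ≡ 52. → (11, 52)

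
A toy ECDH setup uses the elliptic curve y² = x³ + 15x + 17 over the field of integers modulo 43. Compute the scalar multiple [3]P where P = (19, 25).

Repeated addition: build up to 3P.
2P: tangent at (19, 25): λ = (3·19² + 15)/(2·25) ≡ 23/7. 7⁻¹ ≡ 37 (mod 43) since 7·37 = 259 ≡ 1, so λ ≡ 23·37 ≡ 34.
  x = λ² - 19 - 19 = 1156 - 38 ≡ 0; y = λ·(19 - 0) - 25 ≡ 19. → (0, 19)
3P: (0, 19) + (19, 25). λ = (25 - 19)/(19 - 0) ≡ 6/19 mod 43. 19⁻¹ ≡ 34 (mod 43) since 19·34 = 646 ≡ 1, so λ ≡ 32.
  x = λ² - 0 - 19 = 1024 - 19 ≡ 16; y = λ·(0 - 16) - 19 ≡ 28. → (16, 28)

(16, 28)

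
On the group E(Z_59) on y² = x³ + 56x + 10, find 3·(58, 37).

(24, 29)

Write Q = (58, 37).
Repeated addition: build up to 3Q.
2Q: tangent at (58, 37): λ = (3·58² + 56)/(2·37) ≡ 0/15. 15⁻¹ ≡ 4 (mod 59), so λ ≡ 0·4 ≡ 0.
  x = λ² - 58 - 58 = 0 - 116 ≡ 2; y = λ·(58 - 2) - 37 ≡ 22. → (2, 22)
3Q: (2, 22) + (58, 37). λ = (37 - 22)/(58 - 2) ≡ 15/56 mod 59. 56⁻¹ ≡ 39 (mod 59) since 56·39 = 2184 ≡ 1, so λ ≡ 54.
  x = λ² - 2 - 58 = 2916 - 60 ≡ 24; y = λ·(2 - 24) - 22 ≡ 29. → (24, 29)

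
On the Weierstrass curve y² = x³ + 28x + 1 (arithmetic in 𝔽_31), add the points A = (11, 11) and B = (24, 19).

(11, 11) + (24, 19). λ = (19 - 11)/(24 - 11) ≡ 8/13 mod 31. 13⁻¹ ≡ 12 (mod 31) since 13·12 = 156 ≡ 1, so λ ≡ 3.
  x = λ² - 11 - 24 = 9 - 35 ≡ 5; y = λ·(11 - 5) - 11 ≡ 7. → (5, 7)

(5, 7)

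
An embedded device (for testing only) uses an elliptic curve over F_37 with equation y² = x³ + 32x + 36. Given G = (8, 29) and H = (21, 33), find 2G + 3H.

(8, 8)

First 2G:
Repeated addition: build up to 2G.
2G: tangent at (8, 29): λ = (3·8² + 32)/(2·29) ≡ 2/21. 21⁻¹ ≡ 30 (mod 37), so λ ≡ 2·30 ≡ 23.
  x = λ² - 8 - 8 = 529 - 16 ≡ 32; y = λ·(8 - 32) - 29 ≡ 11. → (32, 11)
2G = (32, 11).
Next 3H:
Repeated addition: build up to 3H.
2H: tangent at (21, 33): λ = (3·21² + 32)/(2·33) ≡ 23/29. 29⁻¹ ≡ 23 (mod 37) since 29·23 = 667 ≡ 1, so λ ≡ 23·23 ≡ 11.
  x = λ² - 21 - 21 = 121 - 42 ≡ 5; y = λ·(21 - 5) - 33 ≡ 32. → (5, 32)
3H: (5, 32) + (21, 33). λ = (33 - 32)/(21 - 5) ≡ 1/16 mod 37. 16⁻¹ ≡ 7 (mod 37), so λ ≡ 7.
  x = λ² - 5 - 21 = 49 - 26 ≡ 23; y = λ·(5 - 23) - 32 ≡ 27. → (23, 27)
3H = (23, 27).
Finally 2G + 3H:
(32, 11) + (23, 27). λ = (27 - 11)/(23 - 32) ≡ 16/28 mod 37. 28⁻¹ ≡ 4 (mod 37) since 28·4 = 112 ≡ 1, so λ ≡ 27.
  x = λ² - 32 - 23 = 729 - 55 ≡ 8; y = λ·(32 - 8) - 11 ≡ 8. → (8, 8)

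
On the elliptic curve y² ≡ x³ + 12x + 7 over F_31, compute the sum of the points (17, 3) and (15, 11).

(17, 3) + (15, 11). λ = (11 - 3)/(15 - 17) ≡ 8/29 mod 31. 29⁻¹ ≡ 15 (mod 31), so λ ≡ 27.
  x = λ² - 17 - 15 = 729 - 32 ≡ 15; y = λ·(17 - 15) - 3 ≡ 20. → (15, 20)

(15, 20)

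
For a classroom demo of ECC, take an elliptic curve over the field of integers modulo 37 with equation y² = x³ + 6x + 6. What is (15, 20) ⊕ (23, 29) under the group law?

(15, 20) + (23, 29). λ = (29 - 20)/(23 - 15) ≡ 9/8 mod 37. 8⁻¹ ≡ 14 (mod 37) since 8·14 = 112 ≡ 1, so λ ≡ 15.
  x = λ² - 15 - 23 = 225 - 38 ≡ 2; y = λ·(15 - 2) - 20 ≡ 27. → (2, 27)

(2, 27)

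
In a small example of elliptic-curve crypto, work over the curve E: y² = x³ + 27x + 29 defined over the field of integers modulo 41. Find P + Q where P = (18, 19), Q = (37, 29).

(18, 19) + (37, 29). λ = (29 - 19)/(37 - 18) ≡ 10/19 mod 41. 19⁻¹ ≡ 13 (mod 41), so λ ≡ 7.
  x = λ² - 18 - 37 = 49 - 55 ≡ 35; y = λ·(18 - 35) - 19 ≡ 26. → (35, 26)

(35, 26)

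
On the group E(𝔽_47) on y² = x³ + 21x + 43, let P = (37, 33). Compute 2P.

(22, 25)

tangent at (37, 33): λ = (3·37² + 21)/(2·33) ≡ 39/19. 19⁻¹ ≡ 5 (mod 47) since 19·5 = 95 ≡ 1, so λ ≡ 39·5 ≡ 7.
  x = λ² - 37 - 37 = 49 - 74 ≡ 22; y = λ·(37 - 22) - 33 ≡ 25. → (22, 25)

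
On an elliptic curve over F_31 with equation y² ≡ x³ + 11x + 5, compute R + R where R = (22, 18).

tangent at (22, 18): λ = (3·22² + 11)/(2·18) ≡ 6/5. 5⁻¹ ≡ 25 (mod 31), so λ ≡ 6·25 ≡ 26.
  x = λ² - 22 - 22 = 676 - 44 ≡ 12; y = λ·(22 - 12) - 18 ≡ 25. → (12, 25)

(12, 25)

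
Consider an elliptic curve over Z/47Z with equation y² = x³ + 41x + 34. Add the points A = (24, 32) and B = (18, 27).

(7, 37)

(24, 32) + (18, 27). λ = (27 - 32)/(18 - 24) ≡ 42/41 mod 47. 41⁻¹ ≡ 39 (mod 47), so λ ≡ 40.
  x = λ² - 24 - 18 = 1600 - 42 ≡ 7; y = λ·(24 - 7) - 32 ≡ 37. → (7, 37)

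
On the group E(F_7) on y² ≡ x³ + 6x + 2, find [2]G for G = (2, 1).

tangent at (2, 1): λ = (3·2² + 6)/(2·1) ≡ 4/2. 2⁻¹ ≡ 4 (mod 7), so λ ≡ 4·4 ≡ 2.
  x = λ² - 2 - 2 = 4 - 4 ≡ 0; y = λ·(2 - 0) - 1 ≡ 3. → (0, 3)

(0, 3)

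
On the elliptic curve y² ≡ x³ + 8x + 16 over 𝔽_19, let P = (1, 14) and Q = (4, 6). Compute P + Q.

(0, 15)

(1, 14) + (4, 6). λ = (6 - 14)/(4 - 1) ≡ 11/3 mod 19. 3⁻¹ ≡ 13 (mod 19), so λ ≡ 10.
  x = λ² - 1 - 4 = 100 - 5 ≡ 0; y = λ·(1 - 0) - 14 ≡ 15. → (0, 15)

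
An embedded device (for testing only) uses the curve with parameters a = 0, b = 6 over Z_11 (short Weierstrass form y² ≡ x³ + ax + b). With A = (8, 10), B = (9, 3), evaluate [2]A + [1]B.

First 2A:
Repeated addition: build up to 2A.
2A: tangent at (8, 10): λ = (3·8² + 0)/(2·10) ≡ 5/9. 9⁻¹ ≡ 5 (mod 11) since 9·5 = 45 ≡ 1, so λ ≡ 5·5 ≡ 3.
  x = λ² - 8 - 8 = 9 - 16 ≡ 4; y = λ·(8 - 4) - 10 ≡ 2. → (4, 2)
2A = (4, 2).
Finally 2A + B:
(4, 2) + (9, 3). λ = (3 - 2)/(9 - 4) ≡ 1/5 mod 11. 5⁻¹ ≡ 9 (mod 11) since 5·9 = 45 ≡ 1, so λ ≡ 9.
  x = λ² - 4 - 9 = 81 - 13 ≡ 2; y = λ·(4 - 2) - 2 ≡ 5. → (2, 5)

(2, 5)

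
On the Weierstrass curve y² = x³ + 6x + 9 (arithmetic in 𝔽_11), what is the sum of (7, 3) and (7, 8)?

O

The two points share x = 7 and their y-coordinates satisfy 3 + 8 ≡ 0 (mod 11), so they are inverses. Their sum is O.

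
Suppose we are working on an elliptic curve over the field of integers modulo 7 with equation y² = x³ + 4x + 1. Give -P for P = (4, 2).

(4, 5)

-(4, 2) = (4, -2 mod 7) = (4, 5).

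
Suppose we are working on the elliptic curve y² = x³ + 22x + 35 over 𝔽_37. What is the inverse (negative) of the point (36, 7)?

(36, 30)

-(36, 7) = (36, -7 mod 37) = (36, 30).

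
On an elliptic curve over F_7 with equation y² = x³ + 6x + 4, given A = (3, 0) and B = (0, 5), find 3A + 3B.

(1, 5)

First 3A:
Repeated addition: build up to 3A.
2A: (3, 0) + (3, 0): same x and y₁ ≡ -y₂, so the sum is O.
3A: O + (3, 0) = (3, 0) (identity).
3A = (3, 0).
Next 3B:
Repeated addition: build up to 3B.
2B: tangent at (0, 5): λ = (3·0² + 6)/(2·5) ≡ 6/3. 3⁻¹ ≡ 5 (mod 7), so λ ≡ 6·5 ≡ 2.
  x = λ² - 0 - 0 = 4 - 0 ≡ 4; y = λ·(0 - 4) - 5 ≡ 1. → (4, 1)
3B: (4, 1) + (0, 5). λ = (5 - 1)/(0 - 4) ≡ 4/3 mod 7. 3⁻¹ ≡ 5 (mod 7), so λ ≡ 6.
  x = λ² - 4 - 0 = 36 - 4 ≡ 4; y = λ·(4 - 4) - 1 ≡ 6. → (4, 6)
3B = (4, 6).
Finally 3A + 3B:
(3, 0) + (4, 6). λ = (6 - 0)/(4 - 3) ≡ 6/1 mod 7. 1⁻¹ ≡ 1 (mod 7) since 1·1 = 1 ≡ 1, so λ ≡ 6.
  x = λ² - 3 - 4 = 36 - 7 ≡ 1; y = λ·(3 - 1) - 0 ≡ 5. → (1, 5)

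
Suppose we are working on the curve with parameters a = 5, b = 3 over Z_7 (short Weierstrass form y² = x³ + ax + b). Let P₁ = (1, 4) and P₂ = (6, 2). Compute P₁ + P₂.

(1, 3)

(1, 4) + (6, 2). λ = (2 - 4)/(6 - 1) ≡ 5/5 mod 7. 5⁻¹ ≡ 3 (mod 7), so λ ≡ 1.
  x = λ² - 1 - 6 = 1 - 7 ≡ 1; y = λ·(1 - 1) - 4 ≡ 3. → (1, 3)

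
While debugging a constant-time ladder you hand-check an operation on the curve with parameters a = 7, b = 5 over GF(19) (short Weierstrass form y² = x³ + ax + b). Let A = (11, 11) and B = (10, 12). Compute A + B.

(18, 15)

(11, 11) + (10, 12). λ = (12 - 11)/(10 - 11) ≡ 1/18 mod 19. 18⁻¹ ≡ 18 (mod 19), so λ ≡ 18.
  x = λ² - 11 - 10 = 324 - 21 ≡ 18; y = λ·(11 - 18) - 11 ≡ 15. → (18, 15)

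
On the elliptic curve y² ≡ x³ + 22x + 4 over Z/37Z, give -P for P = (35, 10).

-(35, 10) = (35, -10 mod 37) = (35, 27).

(35, 27)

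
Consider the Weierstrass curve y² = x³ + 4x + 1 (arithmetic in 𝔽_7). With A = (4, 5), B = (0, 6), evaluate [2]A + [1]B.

First 2A:
Repeated addition: build up to 2A.
2A: tangent at (4, 5): λ = (3·4² + 4)/(2·5) ≡ 3/3. 3⁻¹ ≡ 5 (mod 7), so λ ≡ 3·5 ≡ 1.
  x = λ² - 4 - 4 = 1 - 8 ≡ 0; y = λ·(4 - 0) - 5 ≡ 6. → (0, 6)
2A = (0, 6).
Finally 2A + B:
tangent at (0, 6): λ = (3·0² + 4)/(2·6) ≡ 4/5. 5⁻¹ ≡ 3 (mod 7), so λ ≡ 4·3 ≡ 5.
  x = λ² - 0 - 0 = 25 - 0 ≡ 4; y = λ·(0 - 4) - 6 ≡ 2. → (4, 2)

(4, 2)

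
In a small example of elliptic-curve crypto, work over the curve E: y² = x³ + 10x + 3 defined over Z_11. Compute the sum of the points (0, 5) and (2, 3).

(0, 5) + (2, 3). λ = (3 - 5)/(2 - 0) ≡ 9/2 mod 11. 2⁻¹ ≡ 6 (mod 11) since 2·6 = 12 ≡ 1, so λ ≡ 10.
  x = λ² - 0 - 2 = 100 - 2 ≡ 10; y = λ·(0 - 10) - 5 ≡ 5. → (10, 5)

(10, 5)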